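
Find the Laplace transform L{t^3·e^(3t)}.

L{t^n·e^(at)} = n!/(s-a)^(n+1), so L{t^3·e^(3t)} = 6/(s-3)^4

Final answer: 6/(s-3)^4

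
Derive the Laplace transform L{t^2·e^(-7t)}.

L{t^n·e^(at)} = n!/(s-a)^(n+1), so L{t^2·e^(-7t)} = 2/(s+7)^3

Final answer: 2/(s+7)^3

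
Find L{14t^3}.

L{t^n} = n!/s^(n+1). So L{14t^3} = 14·3!/s^4 = 84/s^4

Final answer: 84/s^4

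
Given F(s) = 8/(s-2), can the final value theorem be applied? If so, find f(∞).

sF(s) = 8s/(s-2) has a pole at s = 2 in the right half-plane. Theorem does NOT apply (unstable system; f(t) = 8·e^(2t) grows without bound).

Final answer: Not applicable (unstable)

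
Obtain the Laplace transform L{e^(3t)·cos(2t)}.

L{e^(at)·cos(ωt)} = (s-a)/((s-a)² + ω²), so L{e^(3t)·cos(2t)} = (s-3)/((s-3)² + 4)

Final answer: (s-3)/((s-3)² + 4)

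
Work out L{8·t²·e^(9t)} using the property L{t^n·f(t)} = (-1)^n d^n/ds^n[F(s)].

L{e^(9t)} = 1/(s-9). d/ds[1/(s-9)] = -1/(s-9)². d²/ds²[1/(s-9)] = 2/(s-9)³. So L{t²·e^(9t)} = (-1)² · 2/(s-9)³ = 2/(s-9)³. Then L{8·t²·e^(9t)} = 8·2/(s-9)³ = 16/(s-9)³

Final answer: 16/(s-9)³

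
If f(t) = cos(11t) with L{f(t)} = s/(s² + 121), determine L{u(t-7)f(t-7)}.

Time shift theorem: L{u(t-a)f(t-a)} = e^(-as)F(s). Here a=7, F(s) = s/(s² + 121), so L{u(t-7)f(t-7)} = e^(-7s)·s/(s² + 121)

Final answer: e^(-7s)·s/(s² + 121)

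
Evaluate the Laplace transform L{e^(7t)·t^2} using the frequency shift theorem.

L{e^(at)·t^n} = n!/(s-a)^(n+1), so L{e^(7t)·t^2} = 2/(s-7)^3

Final answer: 2/(s-7)^3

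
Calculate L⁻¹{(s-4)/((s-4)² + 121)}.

Using frequency shift: L⁻¹{(s-a)/((s-a)² + b²)} = e^(at)cos(bt). Here a=4, b=11

Final answer: e^(4t)·cos(11t)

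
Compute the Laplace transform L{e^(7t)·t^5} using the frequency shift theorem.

L{e^(at)·t^n} = n!/(s-a)^(n+1), so L{e^(7t)·t^5} = 120/(s-7)^6

Final answer: 120/(s-7)^6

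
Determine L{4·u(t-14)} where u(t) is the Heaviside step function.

L{u(t-a)} = e^(-as)/s. Here a=14, so L{u(t-14)} = e^(-14s)/s, and L{4·u(t-14)} = 4·e^(-14s)/s

Final answer: 4·e^(-14s)/s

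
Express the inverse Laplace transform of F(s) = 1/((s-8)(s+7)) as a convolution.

1/((s-8)(s+7)) = (1/(s-8))·(1/(s+7)) = L{e^(8t)}·L{e^(-7t)}. So f(t) = e^(8t)*e^(-7t) = ∫₀ᵗ e^(8τ)·e^(-7(t-τ)) dτ

Final answer: ∫₀ᵗ e^(8τ)·e^(-7(t-τ)) dτ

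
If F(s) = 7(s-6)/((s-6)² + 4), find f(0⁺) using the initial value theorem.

f(0⁺) = lim_{s→∞} sF(s) = lim_{s→∞} 7s(s-6)/((s-6)² + 4) = 7

Final answer: 7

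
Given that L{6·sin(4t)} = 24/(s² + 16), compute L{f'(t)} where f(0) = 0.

L{f'(t)} = s·F(s) - f(0) = s·24/(s² + 16) - 0 = 24s/(s² + 16)

Final answer: 24s/(s² + 16)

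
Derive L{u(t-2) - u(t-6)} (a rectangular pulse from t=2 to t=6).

L{u(t-a)} = e^(-as)/s. L{u(t-2) - u(t-6)} = (e^(-2s) - e^(-6s))/s

Final answer: (e^(-2s) - e^(-6s))/s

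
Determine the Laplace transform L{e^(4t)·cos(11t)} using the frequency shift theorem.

Frequency shift: L{e^(at)f(t)} = F(s-a). L{e^(4t)·cos(11t)} = (s-4)/((s-4)² + 121)

Final answer: (s-4)/((s-4)² + 121)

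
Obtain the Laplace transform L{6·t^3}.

L{t^n} = n!/s^(n+1), so L{t^3} = 6/s^4. Then L{6·t^3} = 6·6/s^4 = 36/s^4

Final answer: 36/s^4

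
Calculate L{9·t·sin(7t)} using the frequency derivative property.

L{sin(7t)} = 7/(s² + 49). By L{t·f(t)} = -F'(s): -d/ds[7/(s² + 49)] = -(7)·(-2s)/(s² + 49)² = 14s/(s² + 49)². Then L{9·t·sin(7t)} = 9·14s/(s² + 49)² = 126s/(s² + 49)²

Final answer: 126s/(s² + 49)²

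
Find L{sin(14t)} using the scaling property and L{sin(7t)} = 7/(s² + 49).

Using L{f(at)} = (1/a)F(s/a) with a=2: L{sin(14t)} = (1/2) · 7/((s/2)² + 49) = (1/2) · 7·4/(s² + 196) = 14/(s² + 196)

Final answer: 14/(s² + 196)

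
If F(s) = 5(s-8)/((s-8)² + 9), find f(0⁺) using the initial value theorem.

f(0⁺) = lim_{s→∞} sF(s) = lim_{s→∞} 5s(s-8)/((s-8)² + 9) = 5

Final answer: 5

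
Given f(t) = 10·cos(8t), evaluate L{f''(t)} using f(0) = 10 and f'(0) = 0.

F(s) = 10s/(s² + 64). L{f''(t)} = s²F(s) - sf(0) - f'(0) = 10s³/(s² + 64) - 10s = (10s³ - 10s(s² + 64))/(s² + 64) = -640s/(s² + 64)

Final answer: -640s/(s² + 64)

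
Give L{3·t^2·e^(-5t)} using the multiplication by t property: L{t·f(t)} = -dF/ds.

Using L{t^n·e^(at)} = n!/(s-a)^(n+1), L{t^2·e^(-5t)} = 2/(s+5)^3, so L{3·t^2·e^(-5t)} = 3·2/(s+5)^3 = 6/(s+5)^3

Final answer: 6/(s+5)^3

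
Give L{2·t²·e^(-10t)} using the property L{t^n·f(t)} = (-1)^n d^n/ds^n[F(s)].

L{e^(-10t)} = 1/(s+10). d/ds[1/(s+10)] = -1/(s+10)². d²/ds²[1/(s+10)] = 2/(s+10)³. So L{t²·e^(-10t)} = (-1)² · 2/(s+10)³ = 2/(s+10)³. Then L{2·t²·e^(-10t)} = 2·2/(s+10)³ = 4/(s+10)³

Final answer: 4/(s+10)³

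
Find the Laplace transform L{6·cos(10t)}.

L{cos(ωt)} = s/(s² + ω²), so L{cos(10t)} = s/(s² + 100). Then L{6·cos(10t)} = 6·s/(s² + 100) = 6s/(s² + 100)

Final answer: 6s/(s² + 100)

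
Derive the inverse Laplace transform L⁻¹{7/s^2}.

L⁻¹{n!/s^(n+1)} = t^n with n=1. So L⁻¹{1/s^2} = t, and L⁻¹{7/s^2} = (7/1)·t = 7·t

Final answer: 7·t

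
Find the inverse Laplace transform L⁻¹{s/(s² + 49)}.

L⁻¹{s/(s² + 49)} = cos(7t)

Final answer: cos(7t)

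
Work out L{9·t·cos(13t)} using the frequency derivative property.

L{cos(13t)} = s/(s² + 169). Derivative: d/ds[s/(s² + 169)] = [(s² + 169) - s·2s]/(s² + 169)² = (169 - s²)/(s² + 169)². So L{t·cos(13t)} = -F'(s) = (s² - 169)/(s² + 169)². Then L{9·t·cos(13t)} = 9·(s² - 169)/(s² + 169)²

Final answer: 9·(s² - 169)/(s² + 169)²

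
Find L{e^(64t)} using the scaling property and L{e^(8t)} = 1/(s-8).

Using L{f(at)} = (1/a)F(s/a) with a=8 and f(t) = e^(8t): L{e^(64t)} = (1/8) · 1/((s/8)-8) = (1/8) · 8/(s-64) = 1/(s-64)

Final answer: 1/(s-64)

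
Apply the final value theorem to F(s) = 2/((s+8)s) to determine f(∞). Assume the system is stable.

f(∞) = lim_{s→0} sF(s) = lim_{s→0} 2/(s+8) = 1/4

Final answer: 1/4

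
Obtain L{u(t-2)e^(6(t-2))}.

u(t-a)f(t-a) with f(t)=e^(6t). L{e^(6t)} = 1/(s-6). By time shift: e^(-2s)/(s-6)

Final answer: e^(-2s)/(s-6)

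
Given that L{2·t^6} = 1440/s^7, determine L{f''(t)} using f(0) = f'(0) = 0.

L{f''(t)} = s²F(s) - sf(0) - f'(0) = s²·1440/s^7 - 0 - 0 = 1440/s^5

Final answer: 1440/s^5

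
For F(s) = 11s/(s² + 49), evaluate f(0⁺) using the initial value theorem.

f(0⁺) = lim_{s→∞} s·11s/(s² + 49) = lim_{s→∞} 11s²/(s² + 49) = 11

Final answer: 11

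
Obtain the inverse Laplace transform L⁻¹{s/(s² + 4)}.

L⁻¹{s/(s² + 4)} = cos(2t)

Final answer: cos(2t)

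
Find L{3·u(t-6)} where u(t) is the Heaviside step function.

L{u(t-a)} = e^(-as)/s. Here a=6, so L{u(t-6)} = e^(-6s)/s, and L{3·u(t-6)} = 3·e^(-6s)/s

Final answer: 3·e^(-6s)/s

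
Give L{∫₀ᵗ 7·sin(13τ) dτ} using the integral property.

L{∫₀ᵗ f(τ)dτ} = F(s)/s with F(s) = 91/(s² + 169), so the result is (91/(s² + 169))/s = 91/(s(s² + 169))

Final answer: 91/(s(s² + 169))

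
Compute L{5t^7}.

L{t^n} = n!/s^(n+1). So L{5t^7} = 5·7!/s^8 = 25200/s^8

Final answer: 25200/s^8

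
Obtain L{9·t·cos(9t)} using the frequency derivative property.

L{cos(9t)} = s/(s² + 81). Derivative: d/ds[s/(s² + 81)] = [(s² + 81) - s·2s]/(s² + 81)² = (81 - s²)/(s² + 81)². So L{t·cos(9t)} = -F'(s) = (s² - 81)/(s² + 81)². Then L{9·t·cos(9t)} = 9·(s² - 81)/(s² + 81)²

Final answer: 9·(s² - 81)/(s² + 81)²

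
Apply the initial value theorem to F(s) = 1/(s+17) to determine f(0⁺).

f(0⁺) = lim_{s→∞} s·1/(s+17) = lim_{s→∞} s/(s+17) = 1

Final answer: 1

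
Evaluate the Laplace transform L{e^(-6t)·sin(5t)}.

L{e^(at)·sin(ωt)} = ω/((s-a)² + ω²), so L{e^(-6t)·sin(5t)} = 5/((s+6)² + 25)

Final answer: 5/((s+6)² + 25)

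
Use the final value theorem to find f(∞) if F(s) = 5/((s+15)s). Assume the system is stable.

f(∞) = lim_{s→0} sF(s) = lim_{s→0} 5/(s+15) = 1/3

Final answer: 1/3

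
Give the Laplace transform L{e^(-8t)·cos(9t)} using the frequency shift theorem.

Frequency shift: L{e^(at)f(t)} = F(s-a). L{e^(-8t)·cos(9t)} = (s+8)/((s+8)² + 81)

Final answer: (s+8)/((s+8)² + 81)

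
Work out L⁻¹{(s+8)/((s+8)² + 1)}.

Using frequency shift: L⁻¹{(s-a)/((s-a)² + b²)} = e^(at)cos(bt). Here a=-8, b=1

Final answer: e^(-8t)·cos(t)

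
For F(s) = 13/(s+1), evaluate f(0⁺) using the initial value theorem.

f(0⁺) = lim_{s→∞} s·13/(s+1) = lim_{s→∞} 13s/(s+1) = 13

Final answer: 13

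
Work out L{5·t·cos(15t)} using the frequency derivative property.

L{cos(15t)} = s/(s² + 225). Derivative: d/ds[s/(s² + 225)] = [(s² + 225) - s·2s]/(s² + 225)² = (225 - s²)/(s² + 225)². So L{t·cos(15t)} = -F'(s) = (s² - 225)/(s² + 225)². Then L{5·t·cos(15t)} = 5·(s² - 225)/(s² + 225)²

Final answer: 5·(s² - 225)/(s² + 225)²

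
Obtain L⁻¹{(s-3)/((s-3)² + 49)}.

Using frequency shift: L⁻¹{(s-a)/((s-a)² + b²)} = e^(at)cos(bt). Here a=3, b=7

Final answer: e^(3t)·cos(7t)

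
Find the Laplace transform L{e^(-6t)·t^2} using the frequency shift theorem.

L{e^(at)·t^n} = n!/(s-a)^(n+1), so L{e^(-6t)·t^2} = 2/(s+6)^3

Final answer: 2/(s+6)^3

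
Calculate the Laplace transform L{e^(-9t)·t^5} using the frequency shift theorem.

L{e^(at)·t^n} = n!/(s-a)^(n+1), so L{e^(-9t)·t^5} = 120/(s+9)^6

Final answer: 120/(s+9)^6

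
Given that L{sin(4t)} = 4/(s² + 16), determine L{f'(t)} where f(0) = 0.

L{f'(t)} = s·F(s) - f(0) = s·4/(s² + 16) - 0 = 4s/(s² + 16)

Final answer: 4s/(s² + 16)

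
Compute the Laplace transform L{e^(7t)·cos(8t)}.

L{e^(at)·cos(ωt)} = (s-a)/((s-a)² + ω²), so L{e^(7t)·cos(8t)} = (s-7)/((s-7)² + 64)

Final answer: (s-7)/((s-7)² + 64)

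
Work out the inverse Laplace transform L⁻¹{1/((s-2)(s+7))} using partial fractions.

Decompose: A/(s-2) + B/(s+7). A = 1/9, B = -1/9. f(t) = (e^(2t) - e^(-7t))/9

Final answer: (e^(2t) - e^(-7t))/9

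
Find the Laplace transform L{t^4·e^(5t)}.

L{t^n·e^(at)} = n!/(s-a)^(n+1), so L{t^4·e^(5t)} = 24/(s-5)^5

Final answer: 24/(s-5)^5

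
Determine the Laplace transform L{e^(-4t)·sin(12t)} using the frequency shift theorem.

Frequency shift: L{e^(at)f(t)} = F(s-a). L{e^(-4t)·sin(12t)} = 12/((s+4)² + 144)

Final answer: 12/((s+4)² + 144)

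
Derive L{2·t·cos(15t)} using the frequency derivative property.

L{cos(15t)} = s/(s² + 225). Derivative: d/ds[s/(s² + 225)] = [(s² + 225) - s·2s]/(s² + 225)² = (225 - s²)/(s² + 225)². So L{t·cos(15t)} = -F'(s) = (s² - 225)/(s² + 225)². Then L{2·t·cos(15t)} = 2·(s² - 225)/(s² + 225)²

Final answer: 2·(s² - 225)/(s² + 225)²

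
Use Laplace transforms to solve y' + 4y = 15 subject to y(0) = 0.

sY + 4Y = 15/s. Y = 15/(s(s+4)). Partial fractions: Y = 15/4/s - 15/4/(s+4)

Final answer: y(t) = 15/4(1 - e^(-4t))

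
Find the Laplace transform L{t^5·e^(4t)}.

L{t^n·e^(at)} = n!/(s-a)^(n+1), so L{t^5·e^(4t)} = 120/(s-4)^6

Final answer: 120/(s-4)^6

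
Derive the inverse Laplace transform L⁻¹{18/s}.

L⁻¹{c/s} = c, so L⁻¹{18/s} = 18

Final answer: 18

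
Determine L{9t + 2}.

L{9t + 2} = 9·L{t} + 2·L{1} = 9/s² + 2/s

Final answer: 9/s² + 2/s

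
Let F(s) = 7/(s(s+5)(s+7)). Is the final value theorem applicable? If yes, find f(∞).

Poles of sF(s) = 7/((s+5)(s+7)) are at s = -5 and s = -7, both in the left half-plane. Theorem applies. f(∞) = lim_{s→0} sF(s) = 7/(5·7) = 1/5

Final answer: 1/5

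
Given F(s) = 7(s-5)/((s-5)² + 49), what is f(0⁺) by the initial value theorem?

f(0⁺) = lim_{s→∞} sF(s) = lim_{s→∞} 7s(s-5)/((s-5)² + 49) = 7

Final answer: 7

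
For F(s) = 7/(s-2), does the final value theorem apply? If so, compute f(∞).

sF(s) = 7s/(s-2) has a pole at s = 2 in the right half-plane. Theorem does NOT apply (unstable system; f(t) = 7·e^(2t) grows without bound).

Final answer: Not applicable (unstable)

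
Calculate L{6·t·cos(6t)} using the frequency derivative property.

L{cos(6t)} = s/(s² + 36). Derivative: d/ds[s/(s² + 36)] = [(s² + 36) - s·2s]/(s² + 36)² = (36 - s²)/(s² + 36)². So L{t·cos(6t)} = -F'(s) = (s² - 36)/(s² + 36)². Then L{6·t·cos(6t)} = 6·(s² - 36)/(s² + 36)²

Final answer: 6·(s² - 36)/(s² + 36)²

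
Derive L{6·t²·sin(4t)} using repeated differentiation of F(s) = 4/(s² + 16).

F(s) = 4/(s² + 16). F'(s) = -8s/(s² + 16)². F''(s) = -8(16 - 3s²)/(s² + 16)³ = (24s² - 128)/(s² + 16)³. So L{t²·sin(4t)} = (-1)² F''(s) = (24s² - 128)/(s² + 16)³. Then L{6·t²·sin(4t)} = 6·(24s² - 128)/(s² + 16)³ = (144s² - 768)/(s² + 16)³

Final answer: (144s² - 768)/(s² + 16)³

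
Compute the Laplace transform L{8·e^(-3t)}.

L{e^(at)} = 1/(s-a), so L{e^(-3t)} = 1/(s+3). Then L{8·e^(-3t)} = 8/(s+3)

Final answer: 8/(s+3)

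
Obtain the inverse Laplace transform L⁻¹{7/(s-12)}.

L⁻¹{1/(s-a)} = e^(at), so L⁻¹{1/(s-12)} = e^(12t), and L⁻¹{7/(s-12)} = 7·e^(12t)

Final answer: 7·e^(12t)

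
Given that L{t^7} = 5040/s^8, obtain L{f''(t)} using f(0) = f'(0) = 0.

L{f''(t)} = s²F(s) - sf(0) - f'(0) = s²·5040/s^8 - 0 - 0 = 5040/s^6

Final answer: 5040/s^6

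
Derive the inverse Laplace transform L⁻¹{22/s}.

L⁻¹{c/s} = c, so L⁻¹{22/s} = 22

Final answer: 22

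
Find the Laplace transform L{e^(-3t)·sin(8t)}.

L{e^(at)·sin(ωt)} = ω/((s-a)² + ω²), so L{e^(-3t)·sin(8t)} = 8/((s+3)² + 64)

Final answer: 8/((s+3)² + 64)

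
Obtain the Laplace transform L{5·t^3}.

L{t^n} = n!/s^(n+1), so L{t^3} = 6/s^4. Then L{5·t^3} = 5·6/s^4 = 30/s^4

Final answer: 30/s^4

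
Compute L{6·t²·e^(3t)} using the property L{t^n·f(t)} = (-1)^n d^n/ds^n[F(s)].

L{e^(3t)} = 1/(s-3). d/ds[1/(s-3)] = -1/(s-3)². d²/ds²[1/(s-3)] = 2/(s-3)³. So L{t²·e^(3t)} = (-1)² · 2/(s-3)³ = 2/(s-3)³. Then L{6·t²·e^(3t)} = 6·2/(s-3)³ = 12/(s-3)³

Final answer: 12/(s-3)³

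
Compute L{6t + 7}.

L{6t + 7} = 6·L{t} + 7·L{1} = 6/s² + 7/s

Final answer: 6/s² + 7/s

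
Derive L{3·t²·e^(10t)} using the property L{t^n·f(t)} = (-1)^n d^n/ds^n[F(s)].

L{e^(10t)} = 1/(s-10). d/ds[1/(s-10)] = -1/(s-10)². d²/ds²[1/(s-10)] = 2/(s-10)³. So L{t²·e^(10t)} = (-1)² · 2/(s-10)³ = 2/(s-10)³. Then L{3·t²·e^(10t)} = 3·2/(s-10)³ = 6/(s-10)³

Final answer: 6/(s-10)³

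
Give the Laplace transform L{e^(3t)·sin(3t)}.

L{e^(at)·sin(ωt)} = ω/((s-a)² + ω²), so L{e^(3t)·sin(3t)} = 3/((s-3)² + 9)

Final answer: 3/((s-3)² + 9)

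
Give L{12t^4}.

L{t^n} = n!/s^(n+1). So L{12t^4} = 12·4!/s^5 = 288/s^5

Final answer: 288/s^5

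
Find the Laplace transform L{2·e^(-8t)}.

L{e^(at)} = 1/(s-a), so L{e^(-8t)} = 1/(s+8). Then L{2·e^(-8t)} = 2/(s+8)

Final answer: 2/(s+8)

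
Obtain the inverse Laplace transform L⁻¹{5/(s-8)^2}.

L⁻¹{n!/(s-a)^(n+1)} = t^n·e^(at) with n=1, a=8. So L⁻¹{1/(s-8)^2} = t·e^(8t), and L⁻¹{5/(s-8)^2} = (5/1)·t·e^(8t) = 5·t·e^(8t)

Final answer: 5·t·e^(8t)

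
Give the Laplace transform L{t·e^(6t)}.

L{t^n·e^(at)} = n!/(s-a)^(n+1), so L{t·e^(6t)} = 1/(s-6)^2

Final answer: 1/(s-6)^2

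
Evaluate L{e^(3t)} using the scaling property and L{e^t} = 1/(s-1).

Using L{f(at)} = (1/a)F(s/a) with a=3 and f(t) = e^t: L{e^(3t)} = (1/3) · 1/((s/3)-1) = (1/3) · 3/(s-3) = 1/(s-3)

Final answer: 1/(s-3)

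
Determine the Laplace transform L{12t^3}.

L{12t^3} = 12 · L{t^3} = 12 · 6/s^4 = 72/s^4

Final answer: 72/s^4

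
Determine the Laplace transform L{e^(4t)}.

L{e^(at)} = 1/(s-a), so L{e^(4t)} = 1/(s-4)

Final answer: 1/(s-4)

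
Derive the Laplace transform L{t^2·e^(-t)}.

L{t^n·e^(at)} = n!/(s-a)^(n+1), so L{t^2·e^(-t)} = 2/(s+1)^3

Final answer: 2/(s+1)^3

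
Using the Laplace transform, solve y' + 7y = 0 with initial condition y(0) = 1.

L{y'} + 7L{y} = 0. sY - 1 + 7Y = 0. Y(s+7) = 1. Y = 1/(s+7)

Final answer: y(t) = e^(-7t)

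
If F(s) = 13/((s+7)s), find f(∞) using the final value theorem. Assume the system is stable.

f(∞) = lim_{s→0} sF(s) = lim_{s→0} 13/(s+7) = 13/7

Final answer: 13/7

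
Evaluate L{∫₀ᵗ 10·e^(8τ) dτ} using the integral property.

L{∫₀ᵗ f(τ)dτ} = F(s)/s with F(s) = 10/(s-8), so L{∫₀ᵗ 10·e^(8τ) dτ} = 10/(s(s-8))

Final answer: 10/(s(s-8))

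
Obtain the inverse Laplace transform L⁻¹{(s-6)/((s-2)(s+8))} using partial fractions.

Using partial fractions, f(t) = (-4e^(2t) + 14e^(-8t))/10

Final answer: (-4e^(2t) + 14e^(-8t))/10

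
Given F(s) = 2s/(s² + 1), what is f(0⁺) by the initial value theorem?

f(0⁺) = lim_{s→∞} s·2s/(s² + 1) = lim_{s→∞} 2s²/(s² + 1) = 2

Final answer: 2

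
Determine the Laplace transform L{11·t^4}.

L{t^n} = n!/s^(n+1), so L{t^4} = 24/s^5. Then L{11·t^4} = 11·24/s^5 = 264/s^5

Final answer: 264/s^5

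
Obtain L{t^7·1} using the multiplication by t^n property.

L{1} = 1/s. d^1/ds^1[1/s] = -1/s². d^2/ds^2[1/s] = 2/s^3. d^3/ds^3[1/s] = -6/s^4. d^4/ds^4[1/s] = 24/s^5. d^5/ds^5[1/s] = -120/s^6. d^6/ds^6[1/s] = 720/s^7. d^7/ds^7[1/s] = -5040/s^8. So L{t^7} = (-1)^{7}·-5040/s^8 = 5040/s^8

Final answer: 5040/s^8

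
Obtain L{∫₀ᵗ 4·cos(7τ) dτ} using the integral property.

L{∫₀ᵗ f(τ)dτ} = F(s)/s with F(s) = 4s/(s² + 49), so the result is (4s/(s² + 49))/s = 4/(s² + 49)

Final answer: 4/(s² + 49)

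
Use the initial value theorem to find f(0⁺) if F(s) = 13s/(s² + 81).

f(0⁺) = lim_{s→∞} s·13s/(s² + 81) = lim_{s→∞} 13s²/(s² + 81) = 13

Final answer: 13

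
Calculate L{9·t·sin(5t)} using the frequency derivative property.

L{sin(5t)} = 5/(s² + 25). By L{t·f(t)} = -F'(s): -d/ds[5/(s² + 25)] = -(5)·(-2s)/(s² + 25)² = 10s/(s² + 25)². Then L{9·t·sin(5t)} = 9·10s/(s² + 25)² = 90s/(s² + 25)²

Final answer: 90s/(s² + 25)²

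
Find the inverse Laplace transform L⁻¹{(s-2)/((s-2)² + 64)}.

Using frequency shift, L⁻¹{(s-2)/((s-2)² + 64)} = e^(2t)·cos(8t)

Final answer: e^(2t)·cos(8t)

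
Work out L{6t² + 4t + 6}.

L{6t² + 4t + 6} = 6·2/s³ + 4/s² + 6/s = 12/s³ + 4/s² + 6/s

Final answer: 12/s³ + 4/s² + 6/s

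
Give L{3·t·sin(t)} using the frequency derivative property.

L{sin(t)} = 1/(s² + 1). By L{t·f(t)} = -F'(s): -d/ds[1/(s² + 1)] = -(1)·(-2s)/(s² + 1)² = 2s/(s² + 1)². Then L{3·t·sin(t)} = 3·2s/(s² + 1)² = 6s/(s² + 1)²

Final answer: 6s/(s² + 1)²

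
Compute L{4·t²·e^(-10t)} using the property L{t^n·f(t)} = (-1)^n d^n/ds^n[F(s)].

L{e^(-10t)} = 1/(s+10). d/ds[1/(s+10)] = -1/(s+10)². d²/ds²[1/(s+10)] = 2/(s+10)³. So L{t²·e^(-10t)} = (-1)² · 2/(s+10)³ = 2/(s+10)³. Then L{4·t²·e^(-10t)} = 4·2/(s+10)³ = 8/(s+10)³

Final answer: 8/(s+10)³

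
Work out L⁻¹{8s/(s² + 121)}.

This is the form c·s/(s² + a²) with a = 11, c = 8. L⁻¹ = 8·cos(11t)

Final answer: 8·cos(11t)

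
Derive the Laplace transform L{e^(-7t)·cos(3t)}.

L{e^(at)·cos(ωt)} = (s-a)/((s-a)² + ω²), so L{e^(-7t)·cos(3t)} = (s+7)/((s+7)² + 9)

Final answer: (s+7)/((s+7)² + 9)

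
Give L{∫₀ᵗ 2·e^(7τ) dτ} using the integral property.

L{∫₀ᵗ f(τ)dτ} = F(s)/s with F(s) = 2/(s-7), so L{∫₀ᵗ 2·e^(7τ) dτ} = 2/(s(s-7))

Final answer: 2/(s(s-7))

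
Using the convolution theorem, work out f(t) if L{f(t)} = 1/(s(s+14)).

1/(s(s+14)) = (1/s)·(1/(s+14)) = L{1}·L{e^(-14t)}. By convolution, f(t) = 1*e^(-14t) = ∫₀ᵗ 1·e^(-14τ) dτ = (1 - e^(-14t))/14

Final answer: (1 - e^(-14t))/14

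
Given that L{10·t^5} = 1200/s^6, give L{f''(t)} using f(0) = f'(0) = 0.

L{f''(t)} = s²F(s) - sf(0) - f'(0) = s²·1200/s^6 - 0 - 0 = 1200/s^4

Final answer: 1200/s^4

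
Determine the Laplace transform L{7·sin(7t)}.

L{sin(ωt)} = ω/(s² + ω²), so L{sin(7t)} = 7/(s² + 49). Then L{7·sin(7t)} = 7·7/(s² + 49) = 49/(s² + 49)

Final answer: 49/(s² + 49)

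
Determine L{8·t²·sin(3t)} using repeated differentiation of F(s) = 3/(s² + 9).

F(s) = 3/(s² + 9). F'(s) = -6s/(s² + 9)². F''(s) = -6(9 - 3s²)/(s² + 9)³ = (18s² - 54)/(s² + 9)³. So L{t²·sin(3t)} = (-1)² F''(s) = (18s² - 54)/(s² + 9)³. Then L{8·t²·sin(3t)} = 8·(18s² - 54)/(s² + 9)³ = (144s² - 432)/(s² + 9)³

Final answer: (144s² - 432)/(s² + 9)³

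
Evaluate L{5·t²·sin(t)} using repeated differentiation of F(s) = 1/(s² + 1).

F(s) = 1/(s² + 1). F'(s) = -2s/(s² + 1)². F''(s) = -2(1 - 3s²)/(s² + 1)³ = (6s² - 2)/(s² + 1)³. So L{t²·sin(t)} = (-1)² F''(s) = (6s² - 2)/(s² + 1)³. Then L{5·t²·sin(t)} = 5·(6s² - 2)/(s² + 1)³ = (30s² - 10)/(s² + 1)³

Final answer: (30s² - 10)/(s² + 1)³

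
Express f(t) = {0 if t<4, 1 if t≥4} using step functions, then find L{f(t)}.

f(t) = u(t-4). L{u(t-4)} = e^(-4s)/s, so L{f(t)} = e^(-4s)/s

Final answer: e^(-4s)/s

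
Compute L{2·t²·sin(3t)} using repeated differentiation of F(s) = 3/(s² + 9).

F(s) = 3/(s² + 9). F'(s) = -6s/(s² + 9)². F''(s) = -6(9 - 3s²)/(s² + 9)³ = (18s² - 54)/(s² + 9)³. So L{t²·sin(3t)} = (-1)² F''(s) = (18s² - 54)/(s² + 9)³. Then L{2·t²·sin(3t)} = 2·(18s² - 54)/(s² + 9)³ = (36s² - 108)/(s² + 9)³

Final answer: (36s² - 108)/(s² + 9)³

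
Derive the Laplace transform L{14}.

L{14} = 14 · L{1} = 14/s

Final answer: 14/s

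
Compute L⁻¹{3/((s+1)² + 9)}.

Form: b/((s-a)² + b²) → e^(at)sin(bt). With a=-1, b=3

Final answer: e^(-t)·sin(3t)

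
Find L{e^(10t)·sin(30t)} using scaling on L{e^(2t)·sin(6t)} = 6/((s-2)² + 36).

Scaling with a=5: L{e^(10t)·sin(30t)} = (1/5) · 6/((s/5-2)² + 36). Simplifying: 30/((s-10)² + 900)

Final answer: 30/((s-10)² + 900)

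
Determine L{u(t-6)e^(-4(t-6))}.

u(t-a)f(t-a) with f(t)=e^(-4t). L{e^(-4t)} = 1/(s+4). By time shift: e^(-6s)/(s+4)

Final answer: e^(-6s)/(s+4)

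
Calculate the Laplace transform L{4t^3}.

L{4t^3} = 4 · L{t^3} = 4 · 6/s^4 = 24/s^4

Final answer: 24/s^4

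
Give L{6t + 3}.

L{6t + 3} = 6·L{t} + 3·L{1} = 6/s² + 3/s

Final answer: 6/s² + 3/s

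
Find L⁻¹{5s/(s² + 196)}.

This is the form c·s/(s² + a²) with a = 14, c = 5. L⁻¹ = 5·cos(14t)

Final answer: 5·cos(14t)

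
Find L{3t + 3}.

L{3t + 3} = 3·L{t} + 3·L{1} = 3/s² + 3/s

Final answer: 3/s² + 3/s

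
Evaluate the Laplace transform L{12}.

L{12} = 12 · L{1} = 12/s

Final answer: 12/s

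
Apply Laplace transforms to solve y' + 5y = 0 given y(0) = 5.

L{y'} + 5L{y} = 0. sY - 5 + 5Y = 0. Y(s+5) = 5. Y = 5/(s+5)

Final answer: y(t) = 5e^(-5t)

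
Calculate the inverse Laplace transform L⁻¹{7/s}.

L⁻¹{c/s} = c, so L⁻¹{7/s} = 7

Final answer: 7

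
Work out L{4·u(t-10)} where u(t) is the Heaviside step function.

L{u(t-a)} = e^(-as)/s. Here a=10, so L{u(t-10)} = e^(-10s)/s, and L{4·u(t-10)} = 4·e^(-10s)/s

Final answer: 4·e^(-10s)/s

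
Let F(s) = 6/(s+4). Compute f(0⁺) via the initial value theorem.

f(0⁺) = lim_{s→∞} s·6/(s+4) = lim_{s→∞} 6s/(s+4) = 6

Final answer: 6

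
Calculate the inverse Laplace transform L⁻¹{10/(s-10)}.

L⁻¹{1/(s-a)} = e^(at), so L⁻¹{1/(s-10)} = e^(10t), and L⁻¹{10/(s-10)} = 10·e^(10t)

Final answer: 10·e^(10t)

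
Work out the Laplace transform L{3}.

L{3} = 3 · L{1} = 3/s

Final answer: 3/s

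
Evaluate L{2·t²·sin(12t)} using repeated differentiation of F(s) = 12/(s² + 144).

F(s) = 12/(s² + 144). F'(s) = -24s/(s² + 144)². F''(s) = -24(144 - 3s²)/(s² + 144)³ = (72s² - 3456)/(s² + 144)³. So L{t²·sin(12t)} = (-1)² F''(s) = (72s² - 3456)/(s² + 144)³. Then L{2·t²·sin(12t)} = 2·(72s² - 3456)/(s² + 144)³ = (144s² - 6912)/(s² + 144)³

Final answer: (144s² - 6912)/(s² + 144)³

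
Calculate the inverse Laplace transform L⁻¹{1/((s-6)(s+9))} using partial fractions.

Decompose: A/(s-6) + B/(s+9). A = 1/15, B = -1/15. f(t) = (e^(6t) - e^(-9t))/15

Final answer: (e^(6t) - e^(-9t))/15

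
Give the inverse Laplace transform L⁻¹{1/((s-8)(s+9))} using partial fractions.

Decompose: A/(s-8) + B/(s+9). A = 1/17, B = -1/17. f(t) = (e^(8t) - e^(-9t))/17

Final answer: (e^(8t) - e^(-9t))/17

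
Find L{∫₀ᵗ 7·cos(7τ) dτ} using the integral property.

L{∫₀ᵗ f(τ)dτ} = F(s)/s with F(s) = 7s/(s² + 49), so the result is (7s/(s² + 49))/s = 7/(s² + 49)

Final answer: 7/(s² + 49)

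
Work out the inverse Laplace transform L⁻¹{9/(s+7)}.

L⁻¹{1/(s-a)} = e^(at), so L⁻¹{1/(s+7)} = e^(-7t), and L⁻¹{9/(s+7)} = 9·e^(-7t)

Final answer: 9·e^(-7t)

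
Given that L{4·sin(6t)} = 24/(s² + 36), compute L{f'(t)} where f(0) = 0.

L{f'(t)} = s·F(s) - f(0) = s·24/(s² + 36) - 0 = 24s/(s² + 36)

Final answer: 24s/(s² + 36)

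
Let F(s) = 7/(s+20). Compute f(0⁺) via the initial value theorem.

f(0⁺) = lim_{s→∞} s·7/(s+20) = lim_{s→∞} 7s/(s+20) = 7

Final answer: 7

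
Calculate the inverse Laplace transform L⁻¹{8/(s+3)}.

L⁻¹{1/(s-a)} = e^(at), so L⁻¹{1/(s+3)} = e^(-3t), and L⁻¹{8/(s+3)} = 8·e^(-3t)

Final answer: 8·e^(-3t)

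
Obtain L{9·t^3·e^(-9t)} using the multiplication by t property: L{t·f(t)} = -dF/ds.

Using L{t^n·e^(at)} = n!/(s-a)^(n+1), L{t^3·e^(-9t)} = 6/(s+9)^4, so L{9·t^3·e^(-9t)} = 9·6/(s+9)^4 = 54/(s+9)^4

Final answer: 54/(s+9)^4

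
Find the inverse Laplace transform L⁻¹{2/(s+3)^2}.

L⁻¹{n!/(s-a)^(n+1)} = t^n·e^(at) with n=1, a=-3. So L⁻¹{1/(s+3)^2} = t·e^(-3t), and L⁻¹{2/(s+3)^2} = (2/1)·t·e^(-3t) = 2·t·e^(-3t)

Final answer: 2·t·e^(-3t)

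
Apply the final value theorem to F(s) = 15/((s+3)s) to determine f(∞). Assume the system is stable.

f(∞) = lim_{s→0} sF(s) = lim_{s→0} 15/(s+3) = 5

Final answer: 5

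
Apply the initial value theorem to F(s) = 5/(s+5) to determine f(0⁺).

f(0⁺) = lim_{s→∞} s·5/(s+5) = lim_{s→∞} 5s/(s+5) = 5

Final answer: 5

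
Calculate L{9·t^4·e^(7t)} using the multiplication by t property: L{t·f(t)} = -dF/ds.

Using L{t^n·e^(at)} = n!/(s-a)^(n+1), L{t^4·e^(7t)} = 24/(s-7)^5, so L{9·t^4·e^(7t)} = 9·24/(s-7)^5 = 216/(s-7)^5

Final answer: 216/(s-7)^5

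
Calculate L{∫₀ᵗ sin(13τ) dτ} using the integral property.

L{∫₀ᵗ f(τ)dτ} = F(s)/s with F(s) = 13/(s² + 169), so the result is (13/(s² + 169))/s = 13/(s(s² + 169))

Final answer: 13/(s(s² + 169))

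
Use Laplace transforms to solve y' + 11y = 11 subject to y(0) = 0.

sY + 11Y = 11/s. Y = 11/(s(s+11)). Partial fractions: Y = 1/s - 1/(s+11)

Final answer: y(t) = (1 - e^(-11t))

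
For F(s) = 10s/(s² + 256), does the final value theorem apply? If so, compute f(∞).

The final value theorem requires all poles of sF(s) in the left half-plane. sF(s) = 10s²/(s² + 256) has poles at s = ±16i (imaginary axis). Theorem does NOT apply (oscillatory system).

Final answer: Not applicable (oscillatory)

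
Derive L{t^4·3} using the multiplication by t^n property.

L{3} = 3/s. d^1/ds^1[1/s] = -1/s². d^2/ds^2[1/s] = 2/s^3. d^3/ds^3[1/s] = -6/s^4. d^4/ds^4[1/s] = 24/s^5. So L{t^4} = (-1)^{4}·24/s^5 = 24/s^5. Then L{t^4·3} = 3·24/s^5 = 72/s^5

Final answer: 72/s^5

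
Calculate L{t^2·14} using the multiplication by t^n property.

L{14} = 14/s. d^1/ds^1[1/s] = -1/s². d^2/ds^2[1/s] = 2/s^3. So L{t^2} = (-1)^{2}·2/s^3 = 2/s^3. Then L{t^2·14} = 14·2/s^3 = 28/s^3

Final answer: 28/s^3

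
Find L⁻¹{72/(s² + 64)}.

This is the form c·a/(s² + a²) with a = 8, c = 9. L⁻¹ = 9·sin(8t)

Final answer: 9·sin(8t)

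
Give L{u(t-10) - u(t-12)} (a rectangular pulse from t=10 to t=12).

L{u(t-a)} = e^(-as)/s. L{u(t-10) - u(t-12)} = (e^(-10s) - e^(-12s))/s

Final answer: (e^(-10s) - e^(-12s))/s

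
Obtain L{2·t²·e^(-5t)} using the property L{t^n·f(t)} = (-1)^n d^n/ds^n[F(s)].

L{e^(-5t)} = 1/(s+5). d/ds[1/(s+5)] = -1/(s+5)². d²/ds²[1/(s+5)] = 2/(s+5)³. So L{t²·e^(-5t)} = (-1)² · 2/(s+5)³ = 2/(s+5)³. Then L{2·t²·e^(-5t)} = 2·2/(s+5)³ = 4/(s+5)³

Final answer: 4/(s+5)³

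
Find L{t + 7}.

L{t + 7} = L{t} + 7·L{1} = 1/s² + 7/s

Final answer: 1/s² + 7/s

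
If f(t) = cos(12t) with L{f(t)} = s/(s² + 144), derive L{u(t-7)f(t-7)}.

Time shift theorem: L{u(t-a)f(t-a)} = e^(-as)F(s). Here a=7, F(s) = s/(s² + 144), so L{u(t-7)f(t-7)} = e^(-7s)·s/(s² + 144)

Final answer: e^(-7s)·s/(s² + 144)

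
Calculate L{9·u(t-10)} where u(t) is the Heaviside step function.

L{u(t-a)} = e^(-as)/s. Here a=10, so L{u(t-10)} = e^(-10s)/s, and L{9·u(t-10)} = 9·e^(-10s)/s

Final answer: 9·e^(-10s)/s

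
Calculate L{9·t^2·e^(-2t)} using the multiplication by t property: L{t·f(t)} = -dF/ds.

Using L{t^n·e^(at)} = n!/(s-a)^(n+1), L{t^2·e^(-2t)} = 2/(s+2)^3, so L{9·t^2·e^(-2t)} = 9·2/(s+2)^3 = 18/(s+2)^3

Final answer: 18/(s+2)^3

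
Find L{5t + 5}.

L{5t + 5} = 5·L{t} + 5·L{1} = 5/s² + 5/s

Final answer: 5/s² + 5/s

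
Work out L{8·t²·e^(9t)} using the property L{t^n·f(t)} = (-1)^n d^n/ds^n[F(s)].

L{e^(9t)} = 1/(s-9). d/ds[1/(s-9)] = -1/(s-9)². d²/ds²[1/(s-9)] = 2/(s-9)³. So L{t²·e^(9t)} = (-1)² · 2/(s-9)³ = 2/(s-9)³. Then L{8·t²·e^(9t)} = 8·2/(s-9)³ = 16/(s-9)³

Final answer: 16/(s-9)³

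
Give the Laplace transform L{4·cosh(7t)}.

L{cosh(ωt)} = s/(s² - ω²), so L{cosh(7t)} = s/(s² - 49). Then L{4·cosh(7t)} = 4·s/(s² - 49) = 4s/(s² - 49)

Final answer: 4s/(s² - 49)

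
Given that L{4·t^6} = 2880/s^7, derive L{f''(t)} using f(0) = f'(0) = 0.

L{f''(t)} = s²F(s) - sf(0) - f'(0) = s²·2880/s^7 - 0 - 0 = 2880/s^5

Final answer: 2880/s^5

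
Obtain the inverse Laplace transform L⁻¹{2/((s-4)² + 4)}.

Using frequency shift, L⁻¹{2/((s-4)² + 4)} = e^(4t)·sin(2t)

Final answer: e^(4t)·sin(2t)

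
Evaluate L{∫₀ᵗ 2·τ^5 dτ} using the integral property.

L{∫₀ᵗ f(τ)dτ} = F(s)/s with f(t) = 2t^5. F(s) = 240/s^6, so L{∫₀ᵗ 2·τ^5 dτ} = (240/s^6)/s = 240/s^7. (Check: ∫₀ᵗ 2·τ^5 dτ = 2t^6/6.)

Final answer: 240/s^7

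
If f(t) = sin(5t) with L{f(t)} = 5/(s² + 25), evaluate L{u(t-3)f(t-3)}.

Time shift theorem: L{u(t-a)f(t-a)} = e^(-as)F(s). Here a=3, F(s) = 5/(s² + 25), so L{u(t-3)f(t-3)} = e^(-3s)·5/(s² + 25)

Final answer: e^(-3s)·5/(s² + 25)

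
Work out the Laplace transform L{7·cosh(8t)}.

L{cosh(ωt)} = s/(s² - ω²), so L{cosh(8t)} = s/(s² - 64). Then L{7·cosh(8t)} = 7·s/(s² - 64) = 7s/(s² - 64)

Final answer: 7s/(s² - 64)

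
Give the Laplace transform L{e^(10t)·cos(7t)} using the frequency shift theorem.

Frequency shift: L{e^(at)f(t)} = F(s-a). L{e^(10t)·cos(7t)} = (s-10)/((s-10)² + 49)

Final answer: (s-10)/((s-10)² + 49)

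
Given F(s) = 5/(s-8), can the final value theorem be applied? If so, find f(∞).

sF(s) = 5s/(s-8) has a pole at s = 8 in the right half-plane. Theorem does NOT apply (unstable system; f(t) = 5·e^(8t) grows without bound).

Final answer: Not applicable (unstable)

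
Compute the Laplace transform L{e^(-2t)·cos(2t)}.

L{e^(at)·cos(ωt)} = (s-a)/((s-a)² + ω²), so L{e^(-2t)·cos(2t)} = (s+2)/((s+2)² + 4)

Final answer: (s+2)/((s+2)² + 4)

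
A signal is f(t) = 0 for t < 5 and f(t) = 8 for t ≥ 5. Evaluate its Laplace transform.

f(t) = 8·u(t-5). L{u(t-5)} = e^(-5s)/s, so L{f(t)} = 8·e^(-5s)/s

Final answer: 8·e^(-5s)/s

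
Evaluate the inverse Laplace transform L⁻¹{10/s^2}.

L⁻¹{n!/s^(n+1)} = t^n with n=1. So L⁻¹{1/s^2} = t, and L⁻¹{10/s^2} = (10/1)·t = 10·t

Final answer: 10·t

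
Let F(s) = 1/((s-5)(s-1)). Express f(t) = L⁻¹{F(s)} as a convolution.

1/((s-5)(s-1)) = (1/(s-5))·(1/(s-1)) = L{e^(5t)}·L{e^t}. So f(t) = e^(5t)*e^t = ∫₀ᵗ e^(5τ)·e^(t-τ) dτ

Final answer: ∫₀ᵗ e^(5τ)·e^(t-τ) dτ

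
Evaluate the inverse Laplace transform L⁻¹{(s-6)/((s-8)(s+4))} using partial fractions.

Using partial fractions, f(t) = (2e^(8t) + 10e^(-4t))/12

Final answer: (2e^(8t) + 10e^(-4t))/12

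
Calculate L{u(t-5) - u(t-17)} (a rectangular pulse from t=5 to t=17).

L{u(t-a)} = e^(-as)/s. L{u(t-5) - u(t-17)} = (e^(-5s) - e^(-17s))/s

Final answer: (e^(-5s) - e^(-17s))/s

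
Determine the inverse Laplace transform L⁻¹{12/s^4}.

L⁻¹{n!/s^(n+1)} = t^n with n=3. So L⁻¹{6/s^4} = t^3, and L⁻¹{12/s^4} = (12/6)·t^3 = 2·t^3

Final answer: 2·t^3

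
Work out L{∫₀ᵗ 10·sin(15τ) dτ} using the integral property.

L{∫₀ᵗ f(τ)dτ} = F(s)/s with F(s) = 150/(s² + 225), so the result is (150/(s² + 225))/s = 150/(s(s² + 225))

Final answer: 150/(s(s² + 225))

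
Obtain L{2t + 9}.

L{2t + 9} = 2·L{t} + 9·L{1} = 2/s² + 9/s

Final answer: 2/s² + 9/s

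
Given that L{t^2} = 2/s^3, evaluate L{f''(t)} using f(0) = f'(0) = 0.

L{f''(t)} = s²F(s) - sf(0) - f'(0) = s²·2/s^3 - 0 - 0 = 2/s

Final answer: 2/s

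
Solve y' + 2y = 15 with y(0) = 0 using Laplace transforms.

sY + 2Y = 15/s. Y = 15/(s(s+2)). Partial fractions: Y = 15/2/s - 15/2/(s+2)

Final answer: y(t) = 15/2(1 - e^(-2t))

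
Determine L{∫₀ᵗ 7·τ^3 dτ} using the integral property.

L{∫₀ᵗ f(τ)dτ} = F(s)/s with f(t) = 7t^3. F(s) = 42/s^4, so L{∫₀ᵗ 7·τ^3 dτ} = (42/s^4)/s = 42/s^5. (Check: ∫₀ᵗ 7·τ^3 dτ = 7t^4/4.)

Final answer: 42/s^5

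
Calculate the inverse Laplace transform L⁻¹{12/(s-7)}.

L⁻¹{1/(s-a)} = e^(at), so L⁻¹{1/(s-7)} = e^(7t), and L⁻¹{12/(s-7)} = 12·e^(7t)

Final answer: 12·e^(7t)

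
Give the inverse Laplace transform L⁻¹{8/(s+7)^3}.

L⁻¹{n!/(s-a)^(n+1)} = t^n·e^(at) with n=2, a=-7. So L⁻¹{2/(s+7)^3} = t^2·e^(-7t), and L⁻¹{8/(s+7)^3} = (8/2)·t^2·e^(-7t) = 4·t^2·e^(-7t)

Final answer: 4·t^2·e^(-7t)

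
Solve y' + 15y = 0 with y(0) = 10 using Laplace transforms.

L{y'} + 15L{y} = 0. sY - 10 + 15Y = 0. Y(s+15) = 10. Y = 10/(s+15)

Final answer: y(t) = 10e^(-15t)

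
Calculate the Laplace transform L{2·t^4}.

L{t^n} = n!/s^(n+1), so L{t^4} = 24/s^5. Then L{2·t^4} = 2·24/s^5 = 48/s^5

Final answer: 48/s^5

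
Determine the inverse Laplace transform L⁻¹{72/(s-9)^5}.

L⁻¹{n!/(s-a)^(n+1)} = t^n·e^(at) with n=4, a=9. So L⁻¹{24/(s-9)^5} = t^4·e^(9t), and L⁻¹{72/(s-9)^5} = (72/24)·t^4·e^(9t) = 3·t^4·e^(9t)

Final answer: 3·t^4·e^(9t)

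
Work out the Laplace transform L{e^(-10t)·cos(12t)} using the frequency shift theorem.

Frequency shift: L{e^(at)f(t)} = F(s-a). L{e^(-10t)·cos(12t)} = (s+10)/((s+10)² + 144)

Final answer: (s+10)/((s+10)² + 144)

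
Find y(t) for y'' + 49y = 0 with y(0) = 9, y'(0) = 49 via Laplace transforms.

L{y''} + 49L{y} = 0. s²Y - 9s - 49 + 49Y = 0. Y(s² + 49) = 9s + 49. Y = (9s + 49)/(s² + 49). Inverting: y(t) = 9cos(7t) + 7sin(7t)

Final answer: y(t) = 9cos(7t) + 7sin(7t)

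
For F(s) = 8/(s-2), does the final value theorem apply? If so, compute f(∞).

sF(s) = 8s/(s-2) has a pole at s = 2 in the right half-plane. Theorem does NOT apply (unstable system; f(t) = 8·e^(2t) grows without bound).

Final answer: Not applicable (unstable)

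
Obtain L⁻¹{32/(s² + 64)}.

This is the form c·a/(s² + a²) with a = 8, c = 4. L⁻¹ = 4·sin(8t)

Final answer: 4·sin(8t)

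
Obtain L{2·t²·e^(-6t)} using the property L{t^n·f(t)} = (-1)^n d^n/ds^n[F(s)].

L{e^(-6t)} = 1/(s+6). d/ds[1/(s+6)] = -1/(s+6)². d²/ds²[1/(s+6)] = 2/(s+6)³. So L{t²·e^(-6t)} = (-1)² · 2/(s+6)³ = 2/(s+6)³. Then L{2·t²·e^(-6t)} = 2·2/(s+6)³ = 4/(s+6)³

Final answer: 4/(s+6)³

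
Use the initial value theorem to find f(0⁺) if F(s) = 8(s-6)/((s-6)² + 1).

f(0⁺) = lim_{s→∞} sF(s) = lim_{s→∞} 8s(s-6)/((s-6)² + 1) = 8

Final answer: 8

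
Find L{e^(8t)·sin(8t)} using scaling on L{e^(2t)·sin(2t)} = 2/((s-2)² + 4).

Scaling with a=4: L{e^(8t)·sin(8t)} = (1/4) · 2/((s/4-2)² + 4). Simplifying: 8/((s-8)² + 64)

Final answer: 8/((s-8)² + 64)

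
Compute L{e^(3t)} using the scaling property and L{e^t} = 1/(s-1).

Using L{f(at)} = (1/a)F(s/a) with a=3 and f(t) = e^t: L{e^(3t)} = (1/3) · 1/((s/3)-1) = (1/3) · 3/(s-3) = 1/(s-3)

Final answer: 1/(s-3)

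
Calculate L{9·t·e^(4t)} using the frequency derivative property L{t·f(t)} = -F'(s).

L{e^(4t)} = 1/(s-4). By frequency derivative: L{t·e^(4t)} = -d/ds[1/(s-4)] = -(-1)/(s-4)² = 1/(s-4)². Then L{9·t·e^(4t)} = 9·1/(s-4)² = 9/(s-4)²

Final answer: 9/(s-4)²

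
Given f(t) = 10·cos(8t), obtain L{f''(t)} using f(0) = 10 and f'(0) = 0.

F(s) = 10s/(s² + 64). L{f''(t)} = s²F(s) - sf(0) - f'(0) = 10s³/(s² + 64) - 10s = (10s³ - 10s(s² + 64))/(s² + 64) = -640s/(s² + 64)

Final answer: -640s/(s² + 64)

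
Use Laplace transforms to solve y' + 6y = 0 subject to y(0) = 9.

L{y'} + 6L{y} = 0. sY - 9 + 6Y = 0. Y(s+6) = 9. Y = 9/(s+6)

Final answer: y(t) = 9e^(-6t)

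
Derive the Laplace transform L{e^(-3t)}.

L{e^(at)} = 1/(s-a), so L{e^(-3t)} = 1/(s+3)

Final answer: 1/(s+3)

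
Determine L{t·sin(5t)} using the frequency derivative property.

L{sin(5t)} = 5/(s² + 25). By L{t·f(t)} = -F'(s): -d/ds[5/(s² + 25)] = -(5)·(-2s)/(s² + 25)² = 10s/(s² + 25)²

Final answer: 10s/(s² + 25)²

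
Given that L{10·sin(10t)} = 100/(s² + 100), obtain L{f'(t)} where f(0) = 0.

L{f'(t)} = s·F(s) - f(0) = s·100/(s² + 100) - 0 = 100s/(s² + 100)

Final answer: 100s/(s² + 100)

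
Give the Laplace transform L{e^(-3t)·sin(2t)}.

L{e^(at)·sin(ωt)} = ω/((s-a)² + ω²), so L{e^(-3t)·sin(2t)} = 2/((s+3)² + 4)

Final answer: 2/((s+3)² + 4)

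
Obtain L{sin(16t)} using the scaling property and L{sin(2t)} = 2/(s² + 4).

Using L{f(at)} = (1/a)F(s/a) with a=8: L{sin(16t)} = (1/8) · 2/((s/8)² + 4) = (1/8) · 2·64/(s² + 256) = 16/(s² + 256)

Final answer: 16/(s² + 256)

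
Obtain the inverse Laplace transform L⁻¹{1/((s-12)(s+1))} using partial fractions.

Decompose: A/(s-12) + B/(s+1). A = 1/13, B = -1/13. f(t) = (e^(12t) - e^(-t))/13

Final answer: (e^(12t) - e^(-t))/13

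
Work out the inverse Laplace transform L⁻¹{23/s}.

L⁻¹{c/s} = c, so L⁻¹{23/s} = 23

Final answer: 23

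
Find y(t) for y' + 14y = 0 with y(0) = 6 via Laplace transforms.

L{y'} + 14L{y} = 0. sY - 6 + 14Y = 0. Y(s+14) = 6. Y = 6/(s+14)

Final answer: y(t) = 6e^(-14t)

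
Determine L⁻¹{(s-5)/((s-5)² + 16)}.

Using frequency shift: L⁻¹{(s-a)/((s-a)² + b²)} = e^(at)cos(bt). Here a=5, b=4

Final answer: e^(5t)·cos(4t)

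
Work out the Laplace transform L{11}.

L{11} = 11 · L{1} = 11/s

Final answer: 11/s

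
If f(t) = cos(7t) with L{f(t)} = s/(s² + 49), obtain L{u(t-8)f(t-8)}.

Time shift theorem: L{u(t-a)f(t-a)} = e^(-as)F(s). Here a=8, F(s) = s/(s² + 49), so L{u(t-8)f(t-8)} = e^(-8s)·s/(s² + 49)

Final answer: e^(-8s)·s/(s² + 49)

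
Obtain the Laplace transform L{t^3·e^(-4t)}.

L{t^n·e^(at)} = n!/(s-a)^(n+1), so L{t^3·e^(-4t)} = 6/(s+4)^4

Final answer: 6/(s+4)^4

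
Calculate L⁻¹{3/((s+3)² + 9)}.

Form: b/((s-a)² + b²) → e^(at)sin(bt). With a=-3, b=3

Final answer: e^(-3t)·sin(3t)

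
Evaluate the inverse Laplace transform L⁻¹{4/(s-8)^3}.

L⁻¹{n!/(s-a)^(n+1)} = t^n·e^(at) with n=2, a=8. So L⁻¹{2/(s-8)^3} = t^2·e^(8t), and L⁻¹{4/(s-8)^3} = (4/2)·t^2·e^(8t) = 2·t^2·e^(8t)

Final answer: 2·t^2·e^(8t)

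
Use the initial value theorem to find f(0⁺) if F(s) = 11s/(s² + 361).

f(0⁺) = lim_{s→∞} s·11s/(s² + 361) = lim_{s→∞} 11s²/(s² + 361) = 11

Final answer: 11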